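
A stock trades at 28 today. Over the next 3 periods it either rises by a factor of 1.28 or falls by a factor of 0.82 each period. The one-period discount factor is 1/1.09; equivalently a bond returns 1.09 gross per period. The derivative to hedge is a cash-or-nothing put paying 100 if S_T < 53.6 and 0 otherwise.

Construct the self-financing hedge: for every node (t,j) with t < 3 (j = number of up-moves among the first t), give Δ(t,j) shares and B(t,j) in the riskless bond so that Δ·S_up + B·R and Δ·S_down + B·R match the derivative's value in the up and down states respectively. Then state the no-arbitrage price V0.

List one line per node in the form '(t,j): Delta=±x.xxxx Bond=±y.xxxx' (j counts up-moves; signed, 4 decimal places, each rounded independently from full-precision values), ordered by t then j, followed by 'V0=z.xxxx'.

No-arbitrage ⇒ martingale measure with p* = (R−d)/(u−d) = 0.5870.
Terminal values V(3,·): V(3,0)=100.0000, V(3,1)=100.0000, V(3,2)=100.0000, V(3,3)=0.0000
Node (2,0) S=18.8272: V=(p*·100.0000+(1−p*)·100.0000)/1.09=91.7431; Δ=(100.0000−100.0000)/(24.0988−15.4383)=0.0000; B=V−Δ·S=91.7431
Node (2,1) S=29.3888: V=(p*·100.0000+(1−p*)·100.0000)/1.09=91.7431; Δ=(100.0000−100.0000)/(37.6177−24.0988)=0.0000; B=V−Δ·S=91.7431
Node (2,2) S=45.8752: V=(p*·0.0000+(1−p*)·100.0000)/1.09=37.8939; Δ=(0.0000−100.0000)/(58.7203−37.6177)=-4.7388; B=V−Δ·S=255.2852
Node (1,0) S=22.9600: V=(p*·91.7431+(1−p*)·91.7431)/1.09=84.1680; Δ=(91.7431−91.7431)/(29.3888−18.8272)=0.0000; B=V−Δ·S=84.1680
Node (1,1) S=35.8400: V=(p*·37.8939+(1−p*)·91.7431)/1.09=55.1706; Δ=(37.8939−91.7431)/(45.8752−29.3888)=-3.2663; B=V−Δ·S=172.2341
Node (0,0) S=28.0000: V=(p*·55.1706+(1−p*)·84.1680)/1.09=61.6035; Δ=(55.1706−84.1680)/(35.8400−22.9600)=-2.2513; B=V−Δ·S=124.6413
Root portfolio cost Δ·28+B reproduces V0=61.6035.

(0,0): Delta=-2.2513 Bond=124.6413
(1,0): Delta=0.0000 Bond=84.1680
(1,1): Delta=-3.2663 Bond=172.2341
(2,0): Delta=0.0000 Bond=91.7431
(2,1): Delta=0.0000 Bond=91.7431
(2,2): Delta=-4.7388 Bond=255.2852
V0=61.6035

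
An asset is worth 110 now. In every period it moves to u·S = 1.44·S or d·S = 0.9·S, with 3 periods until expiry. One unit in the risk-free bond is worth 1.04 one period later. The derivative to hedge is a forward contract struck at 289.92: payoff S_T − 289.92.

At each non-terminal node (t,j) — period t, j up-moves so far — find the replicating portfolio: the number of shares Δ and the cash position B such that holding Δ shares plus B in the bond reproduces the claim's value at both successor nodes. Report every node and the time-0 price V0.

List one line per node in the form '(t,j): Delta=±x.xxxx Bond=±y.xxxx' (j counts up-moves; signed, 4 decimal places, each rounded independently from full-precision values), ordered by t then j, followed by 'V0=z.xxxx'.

Since d<R<u, set p* = (R−d)/(u−d) = 0.2593; price each node as the discounted p*-expectation of its children.
At expiry t=3: V(3,0)=-209.7300, V(3,1)=-161.6160, V(3,2)=-84.6336, V(3,3)=38.5382
  t=2,j=0: stock 89.1000 → up 128.3040 (V=-161.6160), down 80.1900 (V=-209.7300). Price -189.6692; hedge Δ=1.0000, bond B=-278.7692.
  t=2,j=1: stock 142.5600 → up 205.2864 (V=-84.6336), down 128.3040 (V=-161.6160). Price -136.2092; hedge Δ=1.0000, bond B=-278.7692.
  t=2,j=2: stock 228.0960 → up 328.4582 (V=38.5382), down 205.2864 (V=-84.6336). Price -50.6732; hedge Δ=1.0000, bond B=-278.7692.
  t=1,j=0: stock 99.0000 → up 142.5600 (V=-136.2092), down 89.1000 (V=-189.6692). Price -169.0473; hedge Δ=1.0000, bond B=-268.0473.
  t=1,j=1: stock 158.4000 → up 228.0960 (V=-50.6732), down 142.5600 (V=-136.2092). Price -109.6473; hedge Δ=1.0000, bond B=-268.0473.
  t=0,j=0: stock 110.0000 → up 158.4000 (V=-109.6473), down 99.0000 (V=-169.0473). Price -147.7378; hedge Δ=1.0000, bond B=-257.7378.
Check: Δ(0,0)·S0 + B(0,0) = -147.7378 = V0.

(0,0): Delta=1.0000 Bond=-257.7378
(1,0): Delta=1.0000 Bond=-268.0473
(1,1): Delta=1.0000 Bond=-268.0473
(2,0): Delta=1.0000 Bond=-278.7692
(2,1): Delta=1.0000 Bond=-278.7692
(2,2): Delta=1.0000 Bond=-278.7692
V0=-147.7378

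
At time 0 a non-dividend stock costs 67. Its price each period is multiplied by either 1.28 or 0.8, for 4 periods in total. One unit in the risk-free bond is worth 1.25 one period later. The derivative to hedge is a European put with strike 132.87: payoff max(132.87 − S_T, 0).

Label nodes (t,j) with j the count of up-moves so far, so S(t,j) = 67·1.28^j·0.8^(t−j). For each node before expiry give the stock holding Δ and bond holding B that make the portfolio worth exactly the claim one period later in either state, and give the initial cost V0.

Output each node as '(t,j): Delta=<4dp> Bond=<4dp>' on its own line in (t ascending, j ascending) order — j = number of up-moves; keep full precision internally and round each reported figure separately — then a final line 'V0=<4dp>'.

(0,0): Delta=-0.3837 Bond=27.9963
(1,0): Delta=-1.0000 Bond=68.0294
(1,1): Delta=-0.3580 Bond=32.7931
(2,0): Delta=-1.0000 Bond=85.0368
(2,1): Delta=-1.0000 Bond=85.0368
(2,2): Delta=-0.3313 Bond=38.0550
(3,0): Delta=-1.0000 Bond=106.2960
(3,1): Delta=-1.0000 Bond=106.2960
(3,2): Delta=-1.0000 Bond=106.2960
(3,3): Delta=-0.3034 Bond=43.6537
V0=2.2889

No-arbitrage ⇒ martingale measure with p* = (R−d)/(u−d) = 0.9375.
Payoff layer (t=4): V(4,0)=105.4268, V(4,1)=88.9609, V(4,2)=62.6154, V(4,3)=20.4627, V(4,4)=0.0000
  t=3,j=0: stock 34.3040 → up 43.9091 (V=88.9609), down 27.4432 (V=105.4268). Price 71.9920; hedge Δ=-1.0000, bond B=106.2960.
  t=3,j=1: stock 54.8864 → up 70.2546 (V=62.6154), down 43.9091 (V=88.9609). Price 51.4096; hedge Δ=-1.0000, bond B=106.2960.
  t=3,j=2: stock 87.8182 → up 112.4073 (V=20.4627), down 70.2546 (V=62.6154). Price 18.4778; hedge Δ=-1.0000, bond B=106.2960.
  t=3,j=3: stock 140.5092 → up 179.8518 (V=0.0000), down 112.4073 (V=20.4627). Price 1.0231; hedge Δ=-0.3034, bond B=43.6537.
  t=2,j=0: stock 42.8800 → up 54.8864 (V=51.4096), down 34.3040 (V=71.9920). Price 42.1568; hedge Δ=-1.0000, bond B=85.0368.
  t=2,j=1: stock 68.6080 → up 87.8182 (V=18.4778), down 54.8864 (V=51.4096). Price 16.4288; hedge Δ=-1.0000, bond B=85.0368.
  t=2,j=2: stock 109.7728 → up 140.5092 (V=1.0231), down 87.8182 (V=18.4778). Price 1.6912; hedge Δ=-0.3313, bond B=38.0550.
  t=1,j=0: stock 53.6000 → up 68.6080 (V=16.4288), down 42.8800 (V=42.1568). Price 14.4294; hedge Δ=-1.0000, bond B=68.0294.
  t=1,j=1: stock 85.7600 → up 109.7728 (V=1.6912), down 68.6080 (V=16.4288). Price 2.0899; hedge Δ=-0.3580, bond B=32.7931.
  t=0,j=0: stock 67.0000 → up 85.7600 (V=2.0899), down 53.6000 (V=14.4294). Price 2.2889; hedge Δ=-0.3837, bond B=27.9963.
Check: Δ(0,0)·S0 + B(0,0) = 2.2889 = V0.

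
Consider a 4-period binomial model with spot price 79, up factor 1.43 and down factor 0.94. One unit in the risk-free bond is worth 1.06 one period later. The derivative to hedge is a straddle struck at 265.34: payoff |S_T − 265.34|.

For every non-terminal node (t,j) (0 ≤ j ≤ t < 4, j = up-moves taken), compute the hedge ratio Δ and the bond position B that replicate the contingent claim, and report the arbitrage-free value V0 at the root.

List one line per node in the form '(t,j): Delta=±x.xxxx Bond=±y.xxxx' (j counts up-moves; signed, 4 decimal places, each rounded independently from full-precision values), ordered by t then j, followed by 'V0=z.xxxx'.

Under the risk-neutral measure, an up-move has probability p* = (R−d)/(u−d) = 0.2449 and values discount at R = 1.06.
Terminal values V(4,·): V(4,0)=203.6608, V(4,1)=171.5089, V(4,2)=122.5970, V(4,3)=48.1884, V(4,4)=65.0077
  t=3,j=0: stock 65.6161 → up 93.8311 (V=171.5089), down 61.6792 (V=203.6608). Price 184.7046; hedge Δ=-1.0000, bond B=250.3208.
  t=3,j=1: stock 99.8203 → up 142.7430 (V=122.5970), down 93.8311 (V=171.5089). Price 150.5005; hedge Δ=-1.0000, bond B=250.3208.
  t=3,j=2: stock 151.8543 → up 217.1516 (V=48.1884), down 142.7430 (V=122.5970). Price 98.4665; hedge Δ=-1.0000, bond B=250.3208.
  t=3,j=3: stock 231.0124 → up 330.3477 (V=65.0077), down 217.1516 (V=48.1884). Price 49.3466; hedge Δ=0.1486, bond B=15.0215.
  t=2,j=0: stock 69.8044 → up 99.8203 (V=150.5005), down 65.6161 (V=184.7046). Price 166.3473; hedge Δ=-1.0000, bond B=236.1517.
  t=2,j=1: stock 106.1918 → up 151.8543 (V=98.4665), down 99.8203 (V=150.5005). Price 129.9599; hedge Δ=-1.0000, bond B=236.1517.
  t=2,j=2: stock 161.5471 → up 231.0124 (V=49.3466), down 151.8543 (V=98.4665). Price 81.5445; hedge Δ=-0.6205, bond B=181.7891.
  t=1,j=0: stock 74.2600 → up 106.1918 (V=129.9599), down 69.8044 (V=166.3473). Price 148.5246; hedge Δ=-1.0000, bond B=222.7846.
  t=1,j=1: stock 112.9700 → up 161.5471 (V=81.5445), down 106.1918 (V=129.9599). Price 111.4179; hedge Δ=-0.8746, bond B=210.2249.
  t=0,j=0: stock 79.0000 → up 112.9700 (V=111.4179), down 74.2600 (V=148.5246). Price 131.5446; hedge Δ=-0.9586, bond B=207.2724.
Check: Δ(0,0)·S0 + B(0,0) = 131.5446 = V0.

(0,0): Delta=-0.9586 Bond=207.2724
(1,0): Delta=-1.0000 Bond=222.7846
(1,1): Delta=-0.8746 Bond=210.2249
(2,0): Delta=-1.0000 Bond=236.1517
(2,1): Delta=-1.0000 Bond=236.1517
(2,2): Delta=-0.6205 Bond=181.7891
(3,0): Delta=-1.0000 Bond=250.3208
(3,1): Delta=-1.0000 Bond=250.3208
(3,2): Delta=-1.0000 Bond=250.3208
(3,3): Delta=0.1486 Bond=15.0215
V0=131.5446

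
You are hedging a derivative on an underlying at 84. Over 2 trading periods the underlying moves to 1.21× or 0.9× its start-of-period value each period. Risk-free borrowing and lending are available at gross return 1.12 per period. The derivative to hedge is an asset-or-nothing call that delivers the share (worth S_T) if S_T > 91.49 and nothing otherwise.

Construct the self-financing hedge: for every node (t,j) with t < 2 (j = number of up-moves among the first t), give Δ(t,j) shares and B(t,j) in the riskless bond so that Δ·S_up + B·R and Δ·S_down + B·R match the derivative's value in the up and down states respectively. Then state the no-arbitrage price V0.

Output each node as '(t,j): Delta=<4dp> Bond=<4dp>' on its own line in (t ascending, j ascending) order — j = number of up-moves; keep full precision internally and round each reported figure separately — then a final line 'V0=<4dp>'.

(0,0): Delta=2.9926 Bond=-202.0021
(1,0): Delta=0.0000 Bond=0.0000
(1,1): Delta=3.9032 Bond=-318.7960
V0=49.3783

The replicating-portfolio and risk-neutral prices coincide; use p* = (1.12−0.9)/(1.21−0.9) = 0.7097 for the latter.
Terminal values V(2,·): V(2,0)=0.0000, V(2,1)=0.0000, V(2,2)=122.9844
Node (1,0) S=75.6000: V=(p*·0.0000+(1−p*)·0.0000)/1.12=0.0000; Δ=(0.0000−0.0000)/(91.4760−68.0400)=0.0000; B=V−Δ·S=0.0000
Node (1,1) S=101.6400: V=(p*·122.9844+(1−p*)·0.0000)/1.12=77.9279; Δ=(122.9844−0.0000)/(122.9844−91.4760)=3.9032; B=V−Δ·S=-318.7960
Node (0,0) S=84.0000: V=(p*·77.9279+(1−p*)·0.0000)/1.12=49.3783; Δ=(77.9279−0.0000)/(101.6400−75.6000)=2.9926; B=V−Δ·S=-202.0021
Each (Δ,B) replicates both successor values, so the strategy is self-financing and V0 is arbitrage-free.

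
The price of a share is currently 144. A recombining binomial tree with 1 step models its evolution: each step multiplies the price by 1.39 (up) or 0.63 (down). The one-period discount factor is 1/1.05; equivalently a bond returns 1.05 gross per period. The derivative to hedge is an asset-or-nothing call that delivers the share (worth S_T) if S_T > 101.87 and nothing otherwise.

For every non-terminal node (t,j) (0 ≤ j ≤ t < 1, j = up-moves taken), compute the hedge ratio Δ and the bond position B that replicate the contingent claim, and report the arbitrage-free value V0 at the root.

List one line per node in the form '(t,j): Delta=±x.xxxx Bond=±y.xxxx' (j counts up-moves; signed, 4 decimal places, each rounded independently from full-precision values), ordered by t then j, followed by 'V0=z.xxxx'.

(0,0): Delta=1.8289 Bond=-158.0211
V0=105.3474

Risk-neutral probability p* = (R−d)/(u−d) = (1.05−0.63)/(1.39−0.63) = 0.5526.
Payoff layer (t=1): V(1,0)=0.0000, V(1,1)=200.1600
  t=0,j=0: stock 144.0000 → up 200.1600 (V=200.1600), down 90.7200 (V=0.0000). Price 105.3474; hedge Δ=1.8289, bond B=-158.0211.
Check: Δ(0,0)·S0 + B(0,0) = 105.3474 = V0.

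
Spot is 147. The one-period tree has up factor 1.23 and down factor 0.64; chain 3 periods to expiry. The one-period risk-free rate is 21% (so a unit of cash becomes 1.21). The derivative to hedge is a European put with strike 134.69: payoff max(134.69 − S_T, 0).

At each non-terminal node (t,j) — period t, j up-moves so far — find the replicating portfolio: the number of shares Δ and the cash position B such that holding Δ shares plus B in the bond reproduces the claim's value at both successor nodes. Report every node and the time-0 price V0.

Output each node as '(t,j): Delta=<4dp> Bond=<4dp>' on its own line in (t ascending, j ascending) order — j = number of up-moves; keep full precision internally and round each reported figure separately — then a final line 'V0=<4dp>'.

No-arbitrage ⇒ martingale measure with p* = (R−d)/(u−d) = 0.9661.
Terminal values V(3,·): V(3,0)=96.1548, V(3,1)=60.6302, V(3,2)=0.0000, V(3,3)=0.0000
Node (2,0) S=60.2112: V=(p*·60.6302+(1−p*)·96.1548)/1.21=51.1028; Δ=(60.6302−96.1548)/(74.0598−38.5352)=-1.0000; B=V−Δ·S=111.3140
Node (2,1) S=115.7184: V=(p*·0.0000+(1−p*)·60.6302)/1.21=1.6986; Δ=(0.0000−60.6302)/(142.3336−74.0598)=-0.8880; B=V−Δ·S=104.4617
Node (2,2) S=222.3963: V=(p*·0.0000+(1−p*)·0.0000)/1.21=0.0000; Δ=(0.0000−0.0000)/(273.5474−142.3336)=0.0000; B=V−Δ·S=0.0000
Node (1,0) S=94.0800: V=(p*·1.6986+(1−p*)·51.1028)/1.21=2.7878; Δ=(1.6986−51.1028)/(115.7184−60.2112)=-0.8901; B=V−Δ·S=86.5239
Node (1,1) S=180.8100: V=(p*·0.0000+(1−p*)·1.6986)/1.21=0.0476; Δ=(0.0000−1.6986)/(222.3963−115.7184)=-0.0159; B=V−Δ·S=2.9265
Node (0,0) S=147.0000: V=(p*·0.0476+(1−p*)·2.7878)/1.21=0.1161; Δ=(0.0476−2.7878)/(180.8100−94.0800)=-0.0316; B=V−Δ·S=4.7606
Self-financing check: at every node Δ·S+B equals the discounted successor values.

(0,0): Delta=-0.0316 Bond=4.7606
(1,0): Delta=-0.8901 Bond=86.5239
(1,1): Delta=-0.0159 Bond=2.9265
(2,0): Delta=-1.0000 Bond=111.3140
(2,1): Delta=-0.8880 Bond=104.4617
(2,2): Delta=0.0000 Bond=0.0000
V0=0.1161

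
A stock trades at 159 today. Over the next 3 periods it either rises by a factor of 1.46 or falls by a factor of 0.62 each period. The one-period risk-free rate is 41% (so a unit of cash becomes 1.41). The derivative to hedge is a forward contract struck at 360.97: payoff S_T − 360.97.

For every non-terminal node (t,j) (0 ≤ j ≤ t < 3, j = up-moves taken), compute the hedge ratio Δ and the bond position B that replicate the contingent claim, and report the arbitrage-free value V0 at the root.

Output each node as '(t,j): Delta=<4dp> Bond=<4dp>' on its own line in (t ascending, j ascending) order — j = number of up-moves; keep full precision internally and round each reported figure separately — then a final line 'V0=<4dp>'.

Since d<R<u, set p* = (R−d)/(u−d) = 0.9405; price each node as the discounted p*-expectation of its children.
Terminal payoffs: V(3,0)=-323.0758, V(3,1)=-271.7354, V(3,2)=-150.8369, V(3,3)=133.8596
Node (2,0) S=61.1196: V=(p*·-271.7354+(1−p*)·-323.0758)/1.41=-194.8875; Δ=(-271.7354−-323.0758)/(89.2346−37.8942)=1.0000; B=V−Δ·S=-256.0071
Node (2,1) S=143.9268: V=(p*·-150.8369+(1−p*)·-271.7354)/1.41=-112.0803; Δ=(-150.8369−-271.7354)/(210.1331−89.2346)=1.0000; B=V−Δ·S=-256.0071
Node (2,2) S=338.9244: V=(p*·133.8596+(1−p*)·-150.8369)/1.41=82.9173; Δ=(133.8596−-150.8369)/(494.8296−210.1331)=1.0000; B=V−Δ·S=-256.0071
Node (1,0) S=98.5800: V=(p*·-112.0803+(1−p*)·-194.8875)/1.41=-82.9853; Δ=(-112.0803−-194.8875)/(143.9268−61.1196)=1.0000; B=V−Δ·S=-181.5653
Node (1,1) S=232.1400: V=(p*·82.9173+(1−p*)·-112.0803)/1.41=50.5747; Δ=(82.9173−-112.0803)/(338.9244−143.9268)=1.0000; B=V−Δ·S=-181.5653
Node (0,0) S=159.0000: V=(p*·50.5747+(1−p*)·-82.9853)/1.41=30.2303; Δ=(50.5747−-82.9853)/(232.1400−98.5800)=1.0000; B=V−Δ·S=-128.7697
Root portfolio cost Δ·159+B reproduces V0=30.2303.

(0,0): Delta=1.0000 Bond=-128.7697
(1,0): Delta=1.0000 Bond=-181.5653
(1,1): Delta=1.0000 Bond=-181.5653
(2,0): Delta=1.0000 Bond=-256.0071
(2,1): Delta=1.0000 Bond=-256.0071
(2,2): Delta=1.0000 Bond=-256.0071
V0=30.2303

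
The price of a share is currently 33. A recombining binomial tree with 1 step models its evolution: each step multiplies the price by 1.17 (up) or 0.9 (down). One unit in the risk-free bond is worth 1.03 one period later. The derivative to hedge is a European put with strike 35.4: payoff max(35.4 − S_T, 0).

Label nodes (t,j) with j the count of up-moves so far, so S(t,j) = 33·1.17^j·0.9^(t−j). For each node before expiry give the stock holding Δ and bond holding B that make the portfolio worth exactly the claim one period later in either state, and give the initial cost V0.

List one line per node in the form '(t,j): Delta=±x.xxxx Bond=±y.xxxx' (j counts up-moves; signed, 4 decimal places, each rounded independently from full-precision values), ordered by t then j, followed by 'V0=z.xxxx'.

No-arbitrage ⇒ martingale measure with p* = (R−d)/(u−d) = 0.4815.
Payoff layer (t=1): V(1,0)=5.7000, V(1,1)=0.0000
Node (0,0) S=33.0000: V=(p*·0.0000+(1−p*)·5.7000)/1.03=2.8695; Δ=(0.0000−5.7000)/(38.6100−29.7000)=-0.6397; B=V−Δ·S=23.9806
The time-0 hedge costs 2.8695, which is the no-arbitrage price.

(0,0): Delta=-0.6397 Bond=23.9806
V0=2.8695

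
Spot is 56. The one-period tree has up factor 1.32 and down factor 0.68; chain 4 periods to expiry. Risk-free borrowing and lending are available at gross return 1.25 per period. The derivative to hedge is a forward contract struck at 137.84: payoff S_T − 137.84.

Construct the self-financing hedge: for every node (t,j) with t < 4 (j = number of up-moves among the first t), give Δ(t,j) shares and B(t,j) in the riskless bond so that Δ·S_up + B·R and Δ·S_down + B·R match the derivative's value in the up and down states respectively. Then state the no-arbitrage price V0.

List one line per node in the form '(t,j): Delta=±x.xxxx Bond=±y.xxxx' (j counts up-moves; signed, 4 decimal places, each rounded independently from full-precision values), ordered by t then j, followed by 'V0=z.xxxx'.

(0,0): Delta=1.0000 Bond=-56.4593
(1,0): Delta=1.0000 Bond=-70.5741
(1,1): Delta=1.0000 Bond=-70.5741
(2,0): Delta=1.0000 Bond=-88.2176
(2,1): Delta=1.0000 Bond=-88.2176
(2,2): Delta=1.0000 Bond=-88.2176
(3,0): Delta=1.0000 Bond=-110.2720
(3,1): Delta=1.0000 Bond=-110.2720
(3,2): Delta=1.0000 Bond=-110.2720
(3,3): Delta=1.0000 Bond=-110.2720
V0=-0.4593

Risk-neutral probability p* = (R−d)/(u−d) = (1.25−0.68)/(1.32−0.68) = 0.8906.
Terminal payoffs: V(4,0)=-125.8664, V(4,1)=-114.5972, V(4,2)=-92.7216, V(4,3)=-50.2572, V(4,4)=32.1736
(3,0): S=17.6082. Δ = (V_up−V_dn)/(S_up−S_dn) = (-114.5972−-125.8664)/(23.2428−11.9736) = 1.0000. V = [p*·-114.5972 + (1−p*)·-125.8664]/1.25 = -92.6638. B = V − Δ·S = -110.2720.
(3,1): S=34.1806. Δ = (V_up−V_dn)/(S_up−S_dn) = (-92.7216−-114.5972)/(45.1184−23.2428) = 1.0000. V = [p*·-92.7216 + (1−p*)·-114.5972]/1.25 = -76.0914. B = V − Δ·S = -110.2720.
(3,2): S=66.3506. Δ = (V_up−V_dn)/(S_up−S_dn) = (-50.2572−-92.7216)/(87.5828−45.1184) = 1.0000. V = [p*·-50.2572 + (1−p*)·-92.7216]/1.25 = -43.9214. B = V − Δ·S = -110.2720.
(3,3): S=128.7982. Δ = (V_up−V_dn)/(S_up−S_dn) = (32.1736−-50.2572)/(170.0136−87.5828) = 1.0000. V = [p*·32.1736 + (1−p*)·-50.2572]/1.25 = 18.5262. B = V − Δ·S = -110.2720.
(2,0): S=25.8944. Δ = (V_up−V_dn)/(S_up−S_dn) = (-76.0914−-92.6638)/(34.1806−17.6082) = 1.0000. V = [p*·-76.0914 + (1−p*)·-92.6638]/1.25 = -62.3232. B = V − Δ·S = -88.2176.
(2,1): S=50.2656. Δ = (V_up−V_dn)/(S_up−S_dn) = (-43.9214−-76.0914)/(66.3506−34.1806) = 1.0000. V = [p*·-43.9214 + (1−p*)·-76.0914]/1.25 = -37.9520. B = V − Δ·S = -88.2176.
(2,2): S=97.5744. Δ = (V_up−V_dn)/(S_up−S_dn) = (18.5262−-43.9214)/(128.7982−66.3506) = 1.0000. V = [p*·18.5262 + (1−p*)·-43.9214]/1.25 = 9.3568. B = V − Δ·S = -88.2176.
(1,0): S=38.0800. Δ = (V_up−V_dn)/(S_up−S_dn) = (-37.9520−-62.3232)/(50.2656−25.8944) = 1.0000. V = [p*·-37.9520 + (1−p*)·-62.3232]/1.25 = -32.4941. B = V − Δ·S = -70.5741.
(1,1): S=73.9200. Δ = (V_up−V_dn)/(S_up−S_dn) = (9.3568−-37.9520)/(97.5744−50.2656) = 1.0000. V = [p*·9.3568 + (1−p*)·-37.9520]/1.25 = 3.3459. B = V − Δ·S = -70.5741.
(0,0): S=56.0000. Δ = (V_up−V_dn)/(S_up−S_dn) = (3.3459−-32.4941)/(73.9200−38.0800) = 1.0000. V = [p*·3.3459 + (1−p*)·-32.4941]/1.25 = -0.4593. B = V − Δ·S = -56.4593.
Each (Δ,B) replicates both successor values, so the strategy is self-financing and V0 is arbitrage-free.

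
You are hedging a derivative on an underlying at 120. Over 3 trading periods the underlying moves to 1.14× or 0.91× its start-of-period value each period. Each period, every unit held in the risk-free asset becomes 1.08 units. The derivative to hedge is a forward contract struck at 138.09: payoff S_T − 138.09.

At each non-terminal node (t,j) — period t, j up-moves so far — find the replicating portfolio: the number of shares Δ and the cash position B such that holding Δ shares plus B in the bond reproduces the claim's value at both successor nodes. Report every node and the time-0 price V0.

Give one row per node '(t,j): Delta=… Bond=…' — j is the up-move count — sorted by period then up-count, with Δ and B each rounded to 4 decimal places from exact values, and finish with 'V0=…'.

No-arbitrage ⇒ martingale measure with p* = (R−d)/(u−d) = 0.7391.
Terminal values V(3,·): V(3,0)=-47.6615, V(3,1)=-24.8059, V(3,2)=3.8263, V(3,3)=39.6953
  t=2,j=0: stock 99.3720 → up 113.2841 (V=-24.8059), down 90.4285 (V=-47.6615). Price -28.4891; hedge Δ=1.0000, bond B=-127.8611.
  t=2,j=1: stock 124.4880 → up 141.9163 (V=3.8263), down 113.2841 (V=-24.8059). Price -3.3731; hedge Δ=1.0000, bond B=-127.8611.
  t=2,j=2: stock 155.9520 → up 177.7853 (V=39.6953), down 141.9163 (V=3.8263). Price 28.0909; hedge Δ=1.0000, bond B=-127.8611.
  t=1,j=0: stock 109.2000 → up 124.4880 (V=-3.3731), down 99.3720 (V=-28.4891). Price -9.1899; hedge Δ=1.0000, bond B=-118.3899.
  t=1,j=1: stock 136.8000 → up 155.9520 (V=28.0909), down 124.4880 (V=-3.3731). Price 18.4101; hedge Δ=1.0000, bond B=-118.3899.
  t=0,j=0: stock 120.0000 → up 136.8000 (V=18.4101), down 109.2000 (V=-9.1899). Price 10.3797; hedge Δ=1.0000, bond B=-109.6203.
Self-financing check: at every node Δ·S+B equals the discounted successor values.

(0,0): Delta=1.0000 Bond=-109.6203
(1,0): Delta=1.0000 Bond=-118.3899
(1,1): Delta=1.0000 Bond=-118.3899
(2,0): Delta=1.0000 Bond=-127.8611
(2,1): Delta=1.0000 Bond=-127.8611
(2,2): Delta=1.0000 Bond=-127.8611
V0=10.3797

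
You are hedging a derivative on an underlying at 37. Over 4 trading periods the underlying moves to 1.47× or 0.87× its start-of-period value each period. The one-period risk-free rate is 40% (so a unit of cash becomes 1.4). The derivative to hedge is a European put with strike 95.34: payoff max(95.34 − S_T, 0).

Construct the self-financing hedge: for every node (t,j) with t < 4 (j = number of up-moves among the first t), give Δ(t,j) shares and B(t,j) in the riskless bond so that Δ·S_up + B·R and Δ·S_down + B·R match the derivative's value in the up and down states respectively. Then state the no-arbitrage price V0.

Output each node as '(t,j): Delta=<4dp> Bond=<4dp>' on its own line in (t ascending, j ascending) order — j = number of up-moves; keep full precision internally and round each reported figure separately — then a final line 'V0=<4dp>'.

The replicating-portfolio and risk-neutral prices coincide; use p* = (1.4−0.87)/(1.47−0.87) = 0.8833 for the latter.
At expiry t=4: V(4,0)=74.1428, V(4,1)=59.5240, V(4,2)=34.8233, V(4,3)=0.0000, V(4,4)=0.0000
  t=3,j=0: stock 24.3646 → up 35.8160 (V=59.5240), down 21.1972 (V=74.1428). Price 43.7354; hedge Δ=-1.0000, bond B=68.1000.
  t=3,j=1: stock 41.1678 → up 60.5167 (V=34.8233), down 35.8160 (V=59.5240). Price 26.9322; hedge Δ=-1.0000, bond B=68.1000.
  t=3,j=2: stock 69.5594 → up 102.2523 (V=0.0000), down 60.5167 (V=34.8233). Price 2.9019; hedge Δ=-0.8344, bond B=60.9409.
  t=3,j=3: stock 117.5314 → up 172.7711 (V=0.0000), down 102.2523 (V=0.0000). Price 0.0000; hedge Δ=0.0000, bond B=0.0000.
  t=2,j=0: stock 28.0053 → up 41.1678 (V=26.9322), down 24.3646 (V=43.7354). Price 20.6376; hedge Δ=-1.0000, bond B=48.6429.
  t=2,j=1: stock 47.3193 → up 69.5594 (V=2.9019), down 41.1678 (V=26.9322). Price 4.0753; hedge Δ=-0.8464, bond B=44.1258.
  t=2,j=2: stock 79.9533 → up 117.5314 (V=0.0000), down 69.5594 (V=2.9019). Price 0.2418; hedge Δ=-0.0605, bond B=5.0784.
  t=1,j=0: stock 32.1900 → up 47.3193 (V=4.0753), down 28.0053 (V=20.6376). Price 4.2911; hedge Δ=-0.8575, bond B=31.8948.
  t=1,j=1: stock 54.3900 → up 79.9533 (V=0.2418), down 47.3193 (V=4.0753). Price 0.4922; hedge Δ=-0.1175, bond B=6.8814.
  t=0,j=0: stock 37.0000 → up 54.3900 (V=0.4922), down 32.1900 (V=4.2911). Price 0.6681; hedge Δ=-0.1711, bond B=6.9997.
Check: Δ(0,0)·S0 + B(0,0) = 0.6681 = V0.

(0,0): Delta=-0.1711 Bond=6.9997
(1,0): Delta=-0.8575 Bond=31.8948
(1,1): Delta=-0.1175 Bond=6.8814
(2,0): Delta=-1.0000 Bond=48.6429
(2,1): Delta=-0.8464 Bond=44.1258
(2,2): Delta=-0.0605 Bond=5.0784
(3,0): Delta=-1.0000 Bond=68.1000
(3,1): Delta=-1.0000 Bond=68.1000
(3,2): Delta=-0.8344 Bond=60.9409
(3,3): Delta=0.0000 Bond=0.0000
V0=0.6681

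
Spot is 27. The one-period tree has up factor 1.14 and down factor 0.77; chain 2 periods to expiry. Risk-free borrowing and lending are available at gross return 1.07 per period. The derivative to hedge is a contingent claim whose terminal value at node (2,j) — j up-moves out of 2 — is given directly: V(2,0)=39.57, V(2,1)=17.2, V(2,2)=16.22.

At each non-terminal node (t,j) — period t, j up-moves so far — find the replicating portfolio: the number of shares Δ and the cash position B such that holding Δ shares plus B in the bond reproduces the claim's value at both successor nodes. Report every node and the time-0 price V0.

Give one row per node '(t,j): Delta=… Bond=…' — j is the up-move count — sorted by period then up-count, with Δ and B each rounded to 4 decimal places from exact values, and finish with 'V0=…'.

Since d<R<u, set p* = (R−d)/(u−d) = 0.8108; price each node as the discounted p*-expectation of its children.
Terminal payoffs: V(2,0)=39.5700, V(2,1)=17.2000, V(2,2)=16.2200
  t=1,j=0: stock 20.7900 → up 23.7006 (V=17.2000), down 16.0083 (V=39.5700). Price 20.0301; hedge Δ=-2.9081, bond B=80.4895.
  t=1,j=1: stock 30.7800 → up 35.0892 (V=16.2200), down 23.7006 (V=17.2000). Price 15.3322; hedge Δ=-0.0861, bond B=17.9808.
  t=0,j=0: stock 27.0000 → up 30.7800 (V=15.3322), down 20.7900 (V=20.0301). Price 15.1598; hedge Δ=-0.4703, bond B=27.8568.
The time-0 hedge costs 15.1598, which is the no-arbitrage price.

(0,0): Delta=-0.4703 Bond=27.8568
(1,0): Delta=-2.9081 Bond=80.4895
(1,1): Delta=-0.0861 Bond=17.9808
V0=15.1598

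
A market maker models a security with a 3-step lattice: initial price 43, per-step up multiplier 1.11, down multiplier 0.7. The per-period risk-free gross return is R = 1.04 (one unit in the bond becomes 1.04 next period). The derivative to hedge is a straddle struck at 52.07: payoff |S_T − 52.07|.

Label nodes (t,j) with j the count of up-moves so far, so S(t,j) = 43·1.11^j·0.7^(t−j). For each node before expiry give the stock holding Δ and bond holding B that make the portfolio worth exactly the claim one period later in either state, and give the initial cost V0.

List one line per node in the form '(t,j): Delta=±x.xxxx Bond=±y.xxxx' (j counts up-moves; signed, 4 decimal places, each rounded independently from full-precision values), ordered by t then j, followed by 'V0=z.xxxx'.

(0,0): Delta=-0.5140 Bond=32.2239
(1,0): Delta=-1.0000 Bond=48.1416
(1,1): Delta=-0.4509 Bond=30.5011
(2,0): Delta=-1.0000 Bond=50.0673
(2,1): Delta=-1.0000 Bond=50.0673
(2,2): Delta=-0.3796 Bond=27.9440
V0=10.1221

Under the risk-neutral measure, an up-move has probability p* = (R−d)/(u−d) = 0.8293 and values discount at R = 1.04.
Terminal payoffs: V(3,0)=37.3210, V(3,1)=28.6823, V(3,2)=14.9838, V(3,3)=6.7381
  t=2,j=0: stock 21.0700 → up 23.3877 (V=28.6823), down 14.7490 (V=37.3210). Price 28.9973; hedge Δ=-1.0000, bond B=50.0673.
  t=2,j=1: stock 33.4110 → up 37.0862 (V=14.9838), down 23.3877 (V=28.6823). Price 16.6563; hedge Δ=-1.0000, bond B=50.0673.
  t=2,j=2: stock 52.9803 → up 58.8081 (V=6.7381), down 37.0862 (V=14.9838). Price 7.8326; hedge Δ=-0.3796, bond B=27.9440.
  t=1,j=0: stock 30.1000 → up 33.4110 (V=16.6563), down 21.0700 (V=28.9973). Price 18.0416; hedge Δ=-1.0000, bond B=48.1416.
  t=1,j=1: stock 47.7300 → up 52.9803 (V=7.8326), down 33.4110 (V=16.6563). Price 8.9799; hedge Δ=-0.4509, bond B=30.5011.
  t=0,j=0: stock 43.0000 → up 47.7300 (V=8.9799), down 30.1000 (V=18.0416). Price 10.1221; hedge Δ=-0.5140, bond B=32.2239.
Self-financing check: at every node Δ·S+B equals the discounted successor values.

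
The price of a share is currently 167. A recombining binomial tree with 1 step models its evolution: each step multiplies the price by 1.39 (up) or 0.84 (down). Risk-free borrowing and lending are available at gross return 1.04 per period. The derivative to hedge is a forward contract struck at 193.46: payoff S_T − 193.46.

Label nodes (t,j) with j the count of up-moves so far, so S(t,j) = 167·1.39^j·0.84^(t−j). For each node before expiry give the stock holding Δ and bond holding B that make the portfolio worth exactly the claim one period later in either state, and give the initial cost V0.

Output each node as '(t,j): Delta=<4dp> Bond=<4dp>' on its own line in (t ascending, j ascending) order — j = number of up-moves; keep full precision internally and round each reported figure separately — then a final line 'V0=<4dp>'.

Since d<R<u, set p* = (R−d)/(u−d) = 0.3636; price each node as the discounted p*-expectation of its children.
Terminal payoffs: V(1,0)=-53.1800, V(1,1)=38.6700
Node (0,0) S=167.0000: V=(p*·38.6700+(1−p*)·-53.1800)/1.04=-19.0192; Δ=(38.6700−-53.1800)/(232.1300−140.2800)=1.0000; B=V−Δ·S=-186.0192
The time-0 hedge costs -19.0192, which is the no-arbitrage price.

(0,0): Delta=1.0000 Bond=-186.0192
V0=-19.0192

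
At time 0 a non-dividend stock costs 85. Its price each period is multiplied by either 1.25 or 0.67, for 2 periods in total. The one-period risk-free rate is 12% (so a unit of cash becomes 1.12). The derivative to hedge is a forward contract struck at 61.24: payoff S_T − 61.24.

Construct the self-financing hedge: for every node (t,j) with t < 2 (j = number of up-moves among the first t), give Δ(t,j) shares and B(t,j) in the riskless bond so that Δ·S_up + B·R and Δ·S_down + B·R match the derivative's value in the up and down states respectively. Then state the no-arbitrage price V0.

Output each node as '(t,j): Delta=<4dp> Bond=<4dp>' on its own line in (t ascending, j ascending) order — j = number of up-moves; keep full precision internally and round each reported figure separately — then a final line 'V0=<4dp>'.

The replicating-portfolio and risk-neutral prices coincide; use p* = (1.12−0.67)/(1.25−0.67) = 0.7759 for the latter.
Terminal payoffs: V(2,0)=-23.0835, V(2,1)=9.9475, V(2,2)=71.5725
Node (1,0) S=56.9500: V=(p*·9.9475+(1−p*)·-23.0835)/1.12=2.2714; Δ=(9.9475−-23.0835)/(71.1875−38.1565)=1.0000; B=V−Δ·S=-54.6786
Node (1,1) S=106.2500: V=(p*·71.5725+(1−p*)·9.9475)/1.12=51.5714; Δ=(71.5725−9.9475)/(132.8125−71.1875)=1.0000; B=V−Δ·S=-54.6786
Node (0,0) S=85.0000: V=(p*·51.5714+(1−p*)·2.2714)/1.12=36.1798; Δ=(51.5714−2.2714)/(106.2500−56.9500)=1.0000; B=V−Δ·S=-48.8202
The time-0 hedge costs 36.1798, which is the no-arbitrage price.

(0,0): Delta=1.0000 Bond=-48.8202
(1,0): Delta=1.0000 Bond=-54.6786
(1,1): Delta=1.0000 Bond=-54.6786
V0=36.1798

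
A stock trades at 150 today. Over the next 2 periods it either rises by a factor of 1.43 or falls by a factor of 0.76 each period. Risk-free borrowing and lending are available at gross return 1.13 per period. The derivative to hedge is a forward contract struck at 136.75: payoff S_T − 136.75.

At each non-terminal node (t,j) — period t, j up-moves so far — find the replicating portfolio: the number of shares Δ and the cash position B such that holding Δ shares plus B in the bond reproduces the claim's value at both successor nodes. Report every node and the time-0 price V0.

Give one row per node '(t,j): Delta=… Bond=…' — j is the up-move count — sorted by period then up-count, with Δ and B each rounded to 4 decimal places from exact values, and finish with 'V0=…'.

Under the risk-neutral measure, an up-move has probability p* = (R−d)/(u−d) = 0.5522 and values discount at R = 1.13.
Terminal payoffs: V(2,0)=-50.1100, V(2,1)=26.2700, V(2,2)=169.9850
Node (1,0) S=114.0000: V=(p*·26.2700+(1−p*)·-50.1100)/1.13=-7.0177; Δ=(26.2700−-50.1100)/(163.0200−86.6400)=1.0000; B=V−Δ·S=-121.0177
Node (1,1) S=214.5000: V=(p*·169.9850+(1−p*)·26.2700)/1.13=93.4823; Δ=(169.9850−26.2700)/(306.7350−163.0200)=1.0000; B=V−Δ·S=-121.0177
Node (0,0) S=150.0000: V=(p*·93.4823+(1−p*)·-7.0177)/1.13=42.9047; Δ=(93.4823−-7.0177)/(214.5000−114.0000)=1.0000; B=V−Δ·S=-107.0953
Self-financing check: at every node Δ·S+B equals the discounted successor values.

(0,0): Delta=1.0000 Bond=-107.0953
(1,0): Delta=1.0000 Bond=-121.0177
(1,1): Delta=1.0000 Bond=-121.0177
V0=42.9047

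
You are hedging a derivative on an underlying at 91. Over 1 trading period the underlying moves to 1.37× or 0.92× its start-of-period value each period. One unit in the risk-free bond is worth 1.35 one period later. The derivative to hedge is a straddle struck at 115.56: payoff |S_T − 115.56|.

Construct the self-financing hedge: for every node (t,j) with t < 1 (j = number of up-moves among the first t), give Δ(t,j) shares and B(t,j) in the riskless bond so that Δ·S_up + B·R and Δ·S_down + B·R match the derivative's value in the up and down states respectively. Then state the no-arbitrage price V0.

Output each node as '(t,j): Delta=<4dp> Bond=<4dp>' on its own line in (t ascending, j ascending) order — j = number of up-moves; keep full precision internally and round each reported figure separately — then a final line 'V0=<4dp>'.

Under the risk-neutral measure, an up-move has probability p* = (R−d)/(u−d) = 0.9556 and values discount at R = 1.35.
Payoff layer (t=1): V(1,0)=31.8400, V(1,1)=9.1100
Node (0,0) S=91.0000: V=(p*·9.1100+(1−p*)·31.8400)/1.35=7.4965; Δ=(9.1100−31.8400)/(124.6700−83.7200)=-0.5551; B=V−Δ·S=58.0076
Each (Δ,B) replicates both successor values, so the strategy is self-financing and V0 is arbitrage-free.

(0,0): Delta=-0.5551 Bond=58.0076
V0=7.4965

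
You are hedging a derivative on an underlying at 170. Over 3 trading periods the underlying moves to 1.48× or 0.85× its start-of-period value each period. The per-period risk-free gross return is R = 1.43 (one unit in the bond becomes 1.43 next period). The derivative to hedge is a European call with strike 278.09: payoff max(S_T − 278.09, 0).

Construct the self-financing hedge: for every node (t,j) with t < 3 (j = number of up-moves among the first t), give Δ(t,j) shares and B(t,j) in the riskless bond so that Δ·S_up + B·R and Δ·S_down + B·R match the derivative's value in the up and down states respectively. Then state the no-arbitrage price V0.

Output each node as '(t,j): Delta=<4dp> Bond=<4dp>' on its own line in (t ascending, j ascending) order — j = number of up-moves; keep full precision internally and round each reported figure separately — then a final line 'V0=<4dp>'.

No-arbitrage ⇒ martingale measure with p* = (R−d)/(u−d) = 0.9206.
Terminal values V(3,·): V(3,0)=0.0000, V(3,1)=0.0000, V(3,2)=38.4228, V(3,3)=273.0146
  t=2,j=0: stock 122.8250 → up 181.7810 (V=0.0000), down 104.4012 (V=0.0000). Price 0.0000; hedge Δ=0.0000, bond B=0.0000.
  t=2,j=1: stock 213.8600 → up 316.5128 (V=38.4228), down 181.7810 (V=0.0000). Price 24.7366; hedge Δ=0.2852, bond B=-36.2519.
  t=2,j=2: stock 372.3680 → up 551.1046 (V=273.0146), down 316.5128 (V=38.4228). Price 177.8995; hedge Δ=1.0000, bond B=-194.4685.
  t=1,j=0: stock 144.5000 → up 213.8600 (V=24.7366), down 122.8250 (V=0.0000). Price 15.9255; hedge Δ=0.2717, bond B=-23.3390.
  t=1,j=1: stock 251.6000 → up 372.3680 (V=177.8995), down 213.8600 (V=24.7366). Price 115.9047; hedge Δ=0.9663, bond B=-127.2110.
  t=0,j=0: stock 170.0000 → up 251.6000 (V=115.9047), down 144.5000 (V=15.9255). Price 75.5034; hedge Δ=0.9335, bond B=-83.1938.
Check: Δ(0,0)·S0 + B(0,0) = 75.5034 = V0.

(0,0): Delta=0.9335 Bond=-83.1938
(1,0): Delta=0.2717 Bond=-23.3390
(1,1): Delta=0.9663 Bond=-127.2110
(2,0): Delta=0.0000 Bond=0.0000
(2,1): Delta=0.2852 Bond=-36.2519
(2,2): Delta=1.0000 Bond=-194.4685
V0=75.5034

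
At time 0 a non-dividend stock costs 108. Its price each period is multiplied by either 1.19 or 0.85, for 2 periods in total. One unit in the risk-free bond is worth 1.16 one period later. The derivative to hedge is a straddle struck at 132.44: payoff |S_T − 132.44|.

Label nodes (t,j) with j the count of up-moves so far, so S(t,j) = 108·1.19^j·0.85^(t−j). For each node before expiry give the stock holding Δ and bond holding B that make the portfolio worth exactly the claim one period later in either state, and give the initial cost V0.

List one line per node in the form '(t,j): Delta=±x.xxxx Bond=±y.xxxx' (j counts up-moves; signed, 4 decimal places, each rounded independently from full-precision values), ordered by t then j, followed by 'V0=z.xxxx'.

Risk-neutral probability p* = (R−d)/(u−d) = (1.16−0.85)/(1.19−0.85) = 0.9118.
Payoff layer (t=2): V(2,0)=54.4100, V(2,1)=23.1980, V(2,2)=20.4988
Node (1,0) S=91.8000: V=(p*·23.1980+(1−p*)·54.4100)/1.16=22.3724; Δ=(23.1980−54.4100)/(109.2420−78.0300)=-1.0000; B=V−Δ·S=114.1724
Node (1,1) S=128.5200: V=(p*·20.4988+(1−p*)·23.1980)/1.16=17.8767; Δ=(20.4988−23.1980)/(152.9388−109.2420)=-0.0618; B=V−Δ·S=25.8155
Node (0,0) S=108.0000: V=(p*·17.8767+(1−p*)·22.3724)/1.16=15.7529; Δ=(17.8767−22.3724)/(128.5200−91.8000)=-0.1224; B=V−Δ·S=28.9756
Root portfolio cost Δ·108+B reproduces V0=15.7529.

(0,0): Delta=-0.1224 Bond=28.9756
(1,0): Delta=-1.0000 Bond=114.1724
(1,1): Delta=-0.0618 Bond=25.8155
V0=15.7529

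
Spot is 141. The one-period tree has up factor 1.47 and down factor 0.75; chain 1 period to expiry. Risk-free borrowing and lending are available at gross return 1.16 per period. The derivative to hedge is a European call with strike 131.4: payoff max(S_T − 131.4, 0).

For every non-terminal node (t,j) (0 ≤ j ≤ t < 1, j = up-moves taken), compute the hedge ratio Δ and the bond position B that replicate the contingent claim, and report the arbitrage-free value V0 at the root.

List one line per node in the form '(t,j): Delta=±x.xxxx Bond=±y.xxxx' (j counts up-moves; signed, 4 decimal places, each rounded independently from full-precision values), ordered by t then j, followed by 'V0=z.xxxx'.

(0,0): Delta=0.7473 Bond=-68.1304
V0=37.2446

Risk-neutral probability p* = (R−d)/(u−d) = (1.16−0.75)/(1.47−0.75) = 0.5694.
Terminal payoffs: V(1,0)=0.0000, V(1,1)=75.8700
  t=0,j=0: stock 141.0000 → up 207.2700 (V=75.8700), down 105.7500 (V=0.0000). Price 37.2446; hedge Δ=0.7473, bond B=-68.1304.
The time-0 hedge costs 37.2446, which is the no-arbitrage price.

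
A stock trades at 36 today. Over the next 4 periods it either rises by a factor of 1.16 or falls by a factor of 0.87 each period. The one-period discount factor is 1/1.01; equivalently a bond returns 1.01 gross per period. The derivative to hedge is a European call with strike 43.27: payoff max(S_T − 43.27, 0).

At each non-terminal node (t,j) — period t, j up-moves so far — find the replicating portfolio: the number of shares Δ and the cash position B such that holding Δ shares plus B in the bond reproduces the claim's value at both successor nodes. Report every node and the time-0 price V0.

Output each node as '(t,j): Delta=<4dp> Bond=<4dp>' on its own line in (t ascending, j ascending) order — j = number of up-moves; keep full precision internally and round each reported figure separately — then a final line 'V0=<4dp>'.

Risk-neutral probability p* = (R−d)/(u−d) = (1.01−0.87)/(1.16−0.87) = 0.4828.
Terminal payoffs: V(4,0)=0.0000, V(4,1)=0.0000, V(4,2)=0.0000, V(4,3)=5.6173, V(4,4)=21.9130
  t=3,j=0: stock 23.7061 → up 27.4991 (V=0.0000), down 20.6243 (V=0.0000). Price 0.0000; hedge Δ=0.0000, bond B=0.0000.
  t=3,j=1: stock 31.6081 → up 36.6654 (V=0.0000), down 27.4991 (V=0.0000). Price 0.0000; hedge Δ=0.0000, bond B=0.0000.
  t=3,j=2: stock 42.1442 → up 48.8873 (V=5.6173), down 36.6654 (V=0.0000). Price 2.6849; hedge Δ=0.4596, bond B=-16.6849.
  t=3,j=3: stock 56.1923 → up 65.1830 (V=21.9130), down 48.8873 (V=5.6173). Price 13.3507; hedge Δ=1.0000, bond B=-42.8416.
  t=2,j=0: stock 27.2484 → up 31.6081 (V=0.0000), down 23.7061 (V=0.0000). Price 0.0000; hedge Δ=0.0000, bond B=0.0000.
  t=2,j=1: stock 36.3312 → up 42.1442 (V=2.6849), down 31.6081 (V=0.0000). Price 1.2833; hedge Δ=0.2548, bond B=-7.9750.
  t=2,j=2: stock 48.4416 → up 56.1923 (V=13.3507), down 42.1442 (V=2.6849). Price 7.7563; hedge Δ=0.7592, bond B=-29.0221.
  t=1,j=0: stock 31.3200 → up 36.3312 (V=1.2833), down 27.2484 (V=0.0000). Price 0.6134; hedge Δ=0.1413, bond B=-3.8119.
  t=1,j=1: stock 41.7600 → up 48.4416 (V=7.7563), down 36.3312 (V=1.2833). Price 4.3646; hedge Δ=0.5345, bond B=-17.9561.
  t=0,j=0: stock 36.0000 → up 41.7600 (V=4.3646), down 31.3200 (V=0.6134). Price 2.4003; hedge Δ=0.3593, bond B=-10.5348.
Root portfolio cost Δ·36+B reproduces V0=2.4003.

(0,0): Delta=0.3593 Bond=-10.5348
(1,0): Delta=0.1413 Bond=-3.8119
(1,1): Delta=0.5345 Bond=-17.9561
(2,0): Delta=0.0000 Bond=0.0000
(2,1): Delta=0.2548 Bond=-7.9750
(2,2): Delta=0.7592 Bond=-29.0221
(3,0): Delta=0.0000 Bond=0.0000
(3,1): Delta=0.0000 Bond=0.0000
(3,2): Delta=0.4596 Bond=-16.6849
(3,3): Delta=1.0000 Bond=-42.8416
V0=2.4003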